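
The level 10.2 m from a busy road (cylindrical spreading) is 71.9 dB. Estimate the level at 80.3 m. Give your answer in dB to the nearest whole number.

Line-source attenuation: ΔL = 10·log₁₀(r₂/r₁) = 10·log₁₀(80.3/10.2) = 8.961 dB.
L₂ = 71.9 − 10·log₁₀(80.3/10.2) = 71.9 − 8.961 = 62.94 dB.

63 dB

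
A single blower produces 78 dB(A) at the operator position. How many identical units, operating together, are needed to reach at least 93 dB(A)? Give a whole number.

Need L₁ + 10·log₁₀ N ≥ 93, i.e. log₁₀ N ≥ 1.50.
N ≥ 10^(15.0/10) = 31.623, so N = 32.

32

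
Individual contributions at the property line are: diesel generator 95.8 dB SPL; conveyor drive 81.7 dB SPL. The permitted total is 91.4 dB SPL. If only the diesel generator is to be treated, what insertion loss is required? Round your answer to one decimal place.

The untreated sources together contribute 10^(81.7/10) = 1.479e+08, i.e. 81.70 dB SPL.
To meet 91.4 dB SPL overall, the treated diesel generator may contribute at most 10^(91.4/10) − 1.479e+08 = 1.232e+09, i.e. 90.91 dB SPL.
So the diesel generator must be reduced from 95.8 to 90.91 dB SPL: IL = 4.89 dB.

4.9 dB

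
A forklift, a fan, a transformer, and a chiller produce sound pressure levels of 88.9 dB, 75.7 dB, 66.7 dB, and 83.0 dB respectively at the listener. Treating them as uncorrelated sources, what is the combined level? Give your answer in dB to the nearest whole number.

90 dB

For uncorrelated sources the intensities add, so convert each level to linear form, sum, and take 10·log₁₀ of the total.
Σ 10^(L/10) = 10^(88.9/10) + 10^(75.7/10) + 10^(66.7/10) + 10^(83.0/10) = 1.018e+09.
L_total = 10·log₁₀(1.018e+09) = 90.08 dB.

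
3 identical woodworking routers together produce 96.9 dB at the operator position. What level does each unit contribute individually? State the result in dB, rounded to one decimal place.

92.1 dB

Dividing the total intensity by 3 lowers the level by 10·log₁₀ 3 = 4.771 dB: L₁ = 96.9 − 4.771.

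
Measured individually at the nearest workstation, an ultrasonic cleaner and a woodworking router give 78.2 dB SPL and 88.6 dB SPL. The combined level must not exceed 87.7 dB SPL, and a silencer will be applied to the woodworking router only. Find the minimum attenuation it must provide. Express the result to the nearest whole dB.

1 dB

Fixed contribution from the other source: Σ 10^(L/10) = 10^(78.2/10) = 6.607e+07 (78.20 dB SPL).
To meet 87.7 dB SPL overall, the treated woodworking router may contribute at most 10^(87.7/10) − 6.607e+07 = 5.228e+08, i.e. 87.18 dB SPL.
Required insertion loss = 88.6 − 87.18 = 1.42 dB.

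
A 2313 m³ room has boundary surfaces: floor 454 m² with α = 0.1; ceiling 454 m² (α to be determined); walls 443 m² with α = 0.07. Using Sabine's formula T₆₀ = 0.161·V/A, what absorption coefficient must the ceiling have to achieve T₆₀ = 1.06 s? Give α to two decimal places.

Required total absorption A = 0.161·2313/1.06 = 351.31 m².
Absorption from the other surfaces = 454·0.1 + 443·0.07 = 76.41 m², so the ceiling must supply 274.90 m² over 454 m².
α = 274.90/454 = 0.606.

0.61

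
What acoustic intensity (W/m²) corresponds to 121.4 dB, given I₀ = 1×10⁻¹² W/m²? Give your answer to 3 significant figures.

1.38 W/m²

L = 10·log₁₀(I/I₀) ⇒ I = I₀·10^(L/10) = 10⁻¹² × 10^12.14.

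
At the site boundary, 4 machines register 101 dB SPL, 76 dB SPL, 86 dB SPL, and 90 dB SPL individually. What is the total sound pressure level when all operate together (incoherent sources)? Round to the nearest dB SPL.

101 dB SPL

For uncorrelated sources the intensities add, so convert each level to linear form, sum, and take 10·log₁₀ of the total.
Σ 10^(L/10) = 10^(101/10) + 10^(76/10) + 10^(86/10) + 10^(90/10) = 1.403e+10.
L_total = 10·log₁₀(1.403e+10) = 101.47 dB SPL.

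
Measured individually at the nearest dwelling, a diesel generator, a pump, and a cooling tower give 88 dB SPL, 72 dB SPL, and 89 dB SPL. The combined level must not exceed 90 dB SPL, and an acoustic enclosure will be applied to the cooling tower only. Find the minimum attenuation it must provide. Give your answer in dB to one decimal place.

3.5 dB

The untreated sources together contribute 10^(88/10) + 10^(72/10) = 6.468e+08, i.e. 88.11 dB SPL.
The limit corresponds to 10^(90/10) = 1.000e+09; subtracting the fixed part leaves 3.532e+08 for the cooling tower, i.e. 85.48 dB SPL.
So the cooling tower must be reduced from 89 to 85.48 dB SPL: IL = 3.52 dB.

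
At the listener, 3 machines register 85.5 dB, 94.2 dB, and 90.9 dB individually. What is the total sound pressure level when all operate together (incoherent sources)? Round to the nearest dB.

96 dB

For uncorrelated sources the intensities add, so convert each level to linear form, sum, and take 10·log₁₀ of the total.
Σ 10^(L/10) = 10^(85.5/10) + 10^(94.2/10) + 10^(90.9/10) = 4.215e+09.
L_total = 10·log₁₀(4.215e+09) = 96.25 dB.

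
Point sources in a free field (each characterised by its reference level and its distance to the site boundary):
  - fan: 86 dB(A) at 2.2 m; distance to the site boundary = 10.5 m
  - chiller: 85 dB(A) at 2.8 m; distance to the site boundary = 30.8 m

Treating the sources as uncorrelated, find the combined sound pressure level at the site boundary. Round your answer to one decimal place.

73.0 dB(A)

Apply inverse-square spreading to bring every level to the receiver, then sum 10^(L/10).
fan: 86 − 20·log₁₀(10.5/2.2) = 86 − 13.58 = 72.42 dB(A).
chiller: 85 − 20·log₁₀(30.8/2.8) = 85 − 20.83 = 64.17 dB(A).
Σ 10^(L/10) = 2.009e+07 → L_total = 10·log₁₀(2.009e+07) = 73.03 dB(A).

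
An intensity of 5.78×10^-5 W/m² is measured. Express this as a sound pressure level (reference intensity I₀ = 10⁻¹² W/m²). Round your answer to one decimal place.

I/I₀ = 5.78×10^-5/10⁻¹² = 5.78×10^7, and L = 10·log₁₀(I/I₀).
L = 10·(0.7619 + 7) = 77.62 dB.

77.6 dB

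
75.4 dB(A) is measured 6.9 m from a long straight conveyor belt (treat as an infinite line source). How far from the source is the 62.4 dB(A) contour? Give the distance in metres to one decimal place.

137.7 m

The 13.0 dB drop corresponds to a distance ratio of 10^(13.0/10) for a line source.
r₂ = 6.9·10^((75.4−62.4)/10) = 6.9·10^(13.0/10) = 137.67 m.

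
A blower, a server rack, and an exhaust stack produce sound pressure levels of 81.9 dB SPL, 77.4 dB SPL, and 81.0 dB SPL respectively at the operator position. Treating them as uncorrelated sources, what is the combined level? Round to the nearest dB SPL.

For uncorrelated sources the intensities add, so convert each level to linear form, sum, and take 10·log₁₀ of the total.
Σ 10^(L/10) = 10^(81.9/10) + 10^(77.4/10) + 10^(81.0/10) = 3.357e+08.
L_total = 10·log₁₀(3.357e+08) = 85.26 dB SPL.

85 dB SPL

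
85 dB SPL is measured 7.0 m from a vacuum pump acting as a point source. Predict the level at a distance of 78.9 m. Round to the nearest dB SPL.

64 dB SPL

Point-source attenuation: ΔL = 20·log₁₀(r₂/r₁) = 20·log₁₀(78.9/7.0) = 21.040 dB.
L₂ = 85 − 20·log₁₀(78.9/7.0) = 85 − 21.040 = 63.96 dB SPL.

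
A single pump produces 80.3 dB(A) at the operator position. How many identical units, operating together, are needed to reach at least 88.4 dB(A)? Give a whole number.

7

N identical sources give L₁ + 10·log₁₀ N, so require 10·log₁₀ N ≥ 88.4 − 80.3 = 8.1 dB.
N ≥ 10^(8.1/10) = 6.457, so N = 7.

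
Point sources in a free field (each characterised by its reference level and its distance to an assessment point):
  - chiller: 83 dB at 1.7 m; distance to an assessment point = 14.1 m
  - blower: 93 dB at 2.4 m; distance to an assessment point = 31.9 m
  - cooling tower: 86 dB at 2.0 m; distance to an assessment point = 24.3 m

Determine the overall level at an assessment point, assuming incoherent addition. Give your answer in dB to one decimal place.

72.3 dB

First find each source's level at the receiver (point-source: −20·log₁₀(r/r_ref)), then combine on an intensity basis.
chiller: 83 − 20·log₁₀(14.1/1.7) = 83 − 18.38 = 64.62 dB.
blower: 93 − 20·log₁₀(31.9/2.4) = 93 − 22.47 = 70.53 dB.
cooling tower: 86 − 20·log₁₀(24.3/2.0) = 86 − 21.69 = 64.31 dB.
Σ 10^(L/10) = 1.689e+07 → L_total = 10·log₁₀(1.689e+07) = 72.28 dB.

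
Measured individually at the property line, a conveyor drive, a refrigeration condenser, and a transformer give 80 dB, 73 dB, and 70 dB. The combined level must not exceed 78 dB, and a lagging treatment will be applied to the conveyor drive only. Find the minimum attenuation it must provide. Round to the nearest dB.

5 dB

Fixed contribution from the other sources: Σ 10^(L/10) = 10^(73/10) + 10^(70/10) = 2.995e+07 (74.76 dB).
The limit corresponds to 10^(78/10) = 6.310e+07; subtracting the fixed part leaves 3.314e+07 for the conveyor drive, i.e. 75.20 dB.
So the conveyor drive must be reduced from 80 to 75.20 dB: IL = 4.80 dB.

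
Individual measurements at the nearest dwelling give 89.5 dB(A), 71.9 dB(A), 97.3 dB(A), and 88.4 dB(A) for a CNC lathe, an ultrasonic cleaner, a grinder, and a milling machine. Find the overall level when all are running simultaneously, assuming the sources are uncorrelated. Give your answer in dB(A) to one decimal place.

98.4 dB(A)

For uncorrelated sources the intensities add, so convert each level to linear form, sum, and take 10·log₁₀ of the total.
Σ 10^(L/10) = 10^(89.5/10) + 10^(71.9/10) + 10^(97.3/10) + 10^(88.4/10) = 6.969e+09.
L_total = 10·log₁₀(6.969e+09) = 98.43 dB(A).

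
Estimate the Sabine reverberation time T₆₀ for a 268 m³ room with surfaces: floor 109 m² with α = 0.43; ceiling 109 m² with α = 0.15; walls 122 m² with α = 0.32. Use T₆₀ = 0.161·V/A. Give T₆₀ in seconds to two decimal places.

Summing Sᵢαᵢ: 109·0.43 + 109·0.15 + 122·0.32 = 102.26 m².
T₆₀ = 0.161 × 268 / 102.26 = 0.422 s.

0.42 s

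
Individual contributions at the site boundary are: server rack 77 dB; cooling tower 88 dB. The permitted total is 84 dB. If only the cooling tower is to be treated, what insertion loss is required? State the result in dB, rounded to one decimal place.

Fixed contribution from the other source: Σ 10^(L/10) = 10^(77/10) = 5.012e+07 (77.00 dB).
To meet 84 dB overall, the treated cooling tower may contribute at most 10^(84/10) − 5.012e+07 = 2.011e+08, i.e. 83.03 dB.
Required insertion loss = 88 − 83.03 = 4.97 dB.

5.0 dB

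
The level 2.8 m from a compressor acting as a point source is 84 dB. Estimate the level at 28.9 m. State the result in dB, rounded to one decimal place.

63.7 dB

For a point source, L₂ = L₁ − 20·log₁₀(r₂/r₁).
L₂ = 84 − 20·log₁₀(28.9/2.8) = 84 − 20.275 = 63.73 dB.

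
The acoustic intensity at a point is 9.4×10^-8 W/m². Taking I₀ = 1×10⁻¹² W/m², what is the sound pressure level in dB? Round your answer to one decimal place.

49.7 dB

L = 10·log₁₀(I/I₀) = 10·log₁₀(9.4×10^-8/10⁻¹²) = 10·log₁₀(9.4×10^4).
L = 10·(0.9731 + 4) = 49.73 dB.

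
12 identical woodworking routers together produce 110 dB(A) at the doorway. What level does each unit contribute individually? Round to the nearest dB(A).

99 dB(A)

For N identical incoherent sources L_total = L₁ + 10·log₁₀ N, so L₁ = 110 − 10·log₁₀(12) = 110 − 10.792.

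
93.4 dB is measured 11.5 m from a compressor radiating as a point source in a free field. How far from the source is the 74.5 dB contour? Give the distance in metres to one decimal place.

101.3 m

The 18.9 dB drop corresponds to a distance ratio of 10^(18.9/20) for a point source.
r₂ = 11.5·10^((93.4−74.5)/20) = 11.5·10^(18.9/20) = 101.32 m.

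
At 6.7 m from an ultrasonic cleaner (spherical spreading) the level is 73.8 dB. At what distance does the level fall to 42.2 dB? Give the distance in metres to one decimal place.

The 31.6 dB drop corresponds to a distance ratio of 10^(31.6/20) for a point source.
r₂ = 6.7·10^((73.8−42.2)/20) = 6.7·10^(31.6/20) = 254.73 m.

254.7 m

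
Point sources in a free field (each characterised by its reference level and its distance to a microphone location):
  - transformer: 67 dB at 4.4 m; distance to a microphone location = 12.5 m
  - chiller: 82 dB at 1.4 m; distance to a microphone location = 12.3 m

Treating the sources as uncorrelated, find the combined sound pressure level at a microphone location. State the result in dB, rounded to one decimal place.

64.3 dB

First find each source's level at the receiver (point-source: −20·log₁₀(r/r_ref)), then combine on an intensity basis.
transformer: 67 − 20·log₁₀(12.5/4.4) = 67 − 9.07 = 57.93 dB.
chiller: 82 − 20·log₁₀(12.3/1.4) = 82 − 18.88 = 63.12 dB.
Σ 10^(L/10) = 2.674e+06 → L_total = 10·log₁₀(2.674e+06) = 64.27 dB.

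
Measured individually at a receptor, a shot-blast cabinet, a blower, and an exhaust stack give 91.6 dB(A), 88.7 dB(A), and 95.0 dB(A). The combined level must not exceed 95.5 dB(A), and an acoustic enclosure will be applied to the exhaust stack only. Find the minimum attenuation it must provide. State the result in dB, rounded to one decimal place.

Fixed contribution from the other sources: Σ 10^(L/10) = 10^(91.6/10) + 10^(88.7/10) = 2.187e+09 (93.40 dB(A)).
The limit corresponds to 10^(95.5/10) = 3.548e+09; subtracting the fixed part leaves 1.361e+09 for the exhaust stack, i.e. 91.34 dB(A).
Required insertion loss = 95.0 − 91.34 = 3.66 dB.

3.7 dB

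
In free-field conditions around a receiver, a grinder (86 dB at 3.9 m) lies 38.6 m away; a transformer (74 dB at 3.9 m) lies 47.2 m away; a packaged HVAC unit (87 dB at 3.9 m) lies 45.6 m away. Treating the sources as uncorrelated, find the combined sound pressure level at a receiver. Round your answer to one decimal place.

First find each source's level at the receiver (point-source: −20·log₁₀(r/r_ref)), then combine on an intensity basis.
grinder: 86 − 20·log₁₀(38.6/3.9) = 86 − 19.91 = 66.09 dB.
transformer: 74 − 20·log₁₀(47.2/3.9) = 74 − 21.66 = 52.34 dB.
packaged HVAC unit: 87 − 20·log₁₀(45.6/3.9) = 87 − 21.36 = 65.64 dB.
Σ 10^(L/10) = 7.902e+06 → L_total = 10·log₁₀(7.902e+06) = 68.98 dB.

69.0 dB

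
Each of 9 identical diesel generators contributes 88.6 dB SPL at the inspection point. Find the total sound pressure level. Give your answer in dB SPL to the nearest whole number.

With 9 equal, uncorrelated contributions the intensity is 9× that of one unit, giving a rise of 10·log₁₀ 9.
L_total = 88.6 + 10·log₁₀(9) = 88.6 + 9.542 = 98.14 dB SPL.

98 dB SPL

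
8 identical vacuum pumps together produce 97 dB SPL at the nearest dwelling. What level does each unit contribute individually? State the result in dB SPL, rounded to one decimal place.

88.0 dB SPL

Dividing the total intensity by 8 lowers the level by 10·log₁₀ 8 = 9.031 dB: L₁ = 97 − 9.031.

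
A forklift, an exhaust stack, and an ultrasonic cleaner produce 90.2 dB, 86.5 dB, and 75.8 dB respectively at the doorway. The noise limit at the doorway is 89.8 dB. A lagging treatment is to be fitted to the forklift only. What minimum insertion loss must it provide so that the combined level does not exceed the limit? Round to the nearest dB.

Fixed contribution from the other sources: Σ 10^(L/10) = 10^(86.5/10) + 10^(75.8/10) = 4.847e+08 (86.85 dB).
To meet 89.8 dB overall, the treated forklift may contribute at most 10^(89.8/10) − 4.847e+08 = 4.703e+08, i.e. 86.72 dB.
Required insertion loss = 90.2 − 86.72 = 3.48 dB.

3 dB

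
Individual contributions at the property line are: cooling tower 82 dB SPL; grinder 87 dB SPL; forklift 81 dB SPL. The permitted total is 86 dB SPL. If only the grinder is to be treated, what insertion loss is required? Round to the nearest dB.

6 dB

The untreated sources together contribute 10^(82/10) + 10^(81/10) = 2.844e+08, i.e. 84.54 dB SPL.
To meet 86 dB SPL overall, the treated grinder may contribute at most 10^(86/10) − 2.844e+08 = 1.137e+08, i.e. 80.56 dB SPL.
Required insertion loss = 87 − 80.56 = 6.44 dB.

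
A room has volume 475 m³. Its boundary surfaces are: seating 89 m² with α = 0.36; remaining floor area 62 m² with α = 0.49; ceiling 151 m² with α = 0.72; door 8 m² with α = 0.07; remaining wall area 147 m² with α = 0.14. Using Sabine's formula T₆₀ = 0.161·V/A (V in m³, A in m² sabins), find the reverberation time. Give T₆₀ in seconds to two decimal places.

0.40 s

Summing Sᵢαᵢ: 89·0.36 + 62·0.49 + 151·0.72 + 8·0.07 + 147·0.14 = 192.28 m².
T₆₀ = 0.161 × 475 / 192.28 = 0.398 s.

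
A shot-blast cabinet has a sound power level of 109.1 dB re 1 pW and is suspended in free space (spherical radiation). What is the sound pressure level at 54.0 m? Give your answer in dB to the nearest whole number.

63 dB

L_p = L_w − 10·log₁₀(4π·r²) with r = 54.0 m.
4π·r² = 3.664e+04 m², 10·log₁₀ of that is 45.640 dB.
L_p = 109.1 − 45.640 = 63.46 dB.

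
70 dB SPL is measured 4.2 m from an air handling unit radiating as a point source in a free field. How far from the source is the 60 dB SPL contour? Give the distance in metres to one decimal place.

13.3 m

For a point source L₁ − L₂ = 20·log₁₀(r₂/r₁), so r₂ = r₁·10^((L₁−L₂)/20).
r₂ = 4.2·10^((70−60)/20) = 4.2·10^(10.0/20) = 13.28 m.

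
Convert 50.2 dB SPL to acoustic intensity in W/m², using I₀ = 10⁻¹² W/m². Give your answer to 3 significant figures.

1.05e-07 W/m²

I/I₀ = 10^(50.2/10) = 1.047e+05, so I = 1.047e+05 × 10⁻¹² W/m².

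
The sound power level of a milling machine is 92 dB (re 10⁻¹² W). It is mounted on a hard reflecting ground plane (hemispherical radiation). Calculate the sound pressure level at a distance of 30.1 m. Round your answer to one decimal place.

54.4 dB

L_p = L_w − 10·log₁₀(2π·r²) with r = 30.1 m.
2π·r² = 5693 m², 10·log₁₀ of that is 37.553 dB.
L_p = 92 − 37.553 = 54.45 dB.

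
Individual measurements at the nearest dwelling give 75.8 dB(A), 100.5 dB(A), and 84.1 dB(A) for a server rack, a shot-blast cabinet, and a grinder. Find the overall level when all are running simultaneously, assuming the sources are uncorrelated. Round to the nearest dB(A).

101 dB(A)

Incoherent sources combine by intensity addition: L_total = 10·log₁₀(Σ 10^(L_i/10)).
Σ 10^(L/10) = 10^(75.8/10) + 10^(100.5/10) + 10^(84.1/10) = 1.152e+10.
L_total = 10·log₁₀(1.152e+10) = 100.61 dB(A).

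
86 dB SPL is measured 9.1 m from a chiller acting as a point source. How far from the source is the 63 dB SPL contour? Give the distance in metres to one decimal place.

128.5 m

Point-source spreading drops the level by 20·log₁₀(r₂/r₁); inverting, r₂/r₁ = 10^(ΔL/20).
r₂ = 9.1·10^((86−63)/20) = 9.1·10^(23.0/20) = 128.54 m.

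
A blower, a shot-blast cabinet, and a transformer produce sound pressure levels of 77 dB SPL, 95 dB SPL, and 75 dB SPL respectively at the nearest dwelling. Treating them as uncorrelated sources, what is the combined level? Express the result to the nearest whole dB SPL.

95 dB SPL

For uncorrelated sources the intensities add, so convert each level to linear form, sum, and take 10·log₁₀ of the total.
Σ 10^(L/10) = 10^(77/10) + 10^(95/10) + 10^(75/10) = 3.244e+09.
L_total = 10·log₁₀(3.244e+09) = 95.11 dB SPL.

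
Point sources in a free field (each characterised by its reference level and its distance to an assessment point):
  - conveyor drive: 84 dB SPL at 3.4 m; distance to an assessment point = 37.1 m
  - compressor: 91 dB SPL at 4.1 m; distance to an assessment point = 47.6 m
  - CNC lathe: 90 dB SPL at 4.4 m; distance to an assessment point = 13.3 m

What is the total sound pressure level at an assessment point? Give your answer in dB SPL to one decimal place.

80.8 dB SPL

Apply inverse-square spreading to bring every level to the receiver, then sum 10^(L/10).
conveyor drive: 84 − 20·log₁₀(37.1/3.4) = 84 − 20.76 = 63.24 dB SPL.
compressor: 91 − 20·log₁₀(47.6/4.1) = 91 − 21.30 = 69.70 dB SPL.
CNC lathe: 90 − 20·log₁₀(13.3/4.4) = 90 − 9.61 = 80.39 dB SPL.
Σ 10^(L/10) = 1.209e+08 → L_total = 10·log₁₀(1.209e+08) = 80.82 dB SPL.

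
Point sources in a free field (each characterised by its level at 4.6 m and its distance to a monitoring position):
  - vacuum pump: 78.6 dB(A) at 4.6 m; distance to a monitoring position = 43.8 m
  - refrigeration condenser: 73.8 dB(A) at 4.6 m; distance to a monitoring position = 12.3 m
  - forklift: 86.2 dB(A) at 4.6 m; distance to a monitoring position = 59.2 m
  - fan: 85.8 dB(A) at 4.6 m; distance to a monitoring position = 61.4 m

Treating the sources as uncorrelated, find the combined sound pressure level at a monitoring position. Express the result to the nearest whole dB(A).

Propagate each source to the receiver with L = L_ref − 20·log₁₀(r/r_ref), then add intensities.
vacuum pump: 78.6 − 20·log₁₀(43.8/4.6) = 78.6 − 19.57 = 59.03 dB(A).
refrigeration condenser: 73.8 − 20·log₁₀(12.3/4.6) = 73.8 − 8.54 = 65.26 dB(A).
forklift: 86.2 − 20·log₁₀(59.2/4.6) = 86.2 − 22.19 = 64.01 dB(A).
fan: 85.8 − 20·log₁₀(61.4/4.6) = 85.8 − 22.51 = 63.29 dB(A).
Σ 10^(L/10) = 8.805e+06 → L_total = 10·log₁₀(8.805e+06) = 69.45 dB(A).

69 dB(A)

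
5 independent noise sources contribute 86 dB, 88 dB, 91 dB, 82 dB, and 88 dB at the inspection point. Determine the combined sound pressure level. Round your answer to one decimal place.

94.9 dB

Incoherent sources combine by intensity addition: L_total = 10·log₁₀(Σ 10^(L_i/10)).
Σ 10^(L/10) = 10^(86/10) + 10^(88/10) + 10^(91/10) + 10^(82/10) + 10^(88/10) = 3.077e+09.
L_total = 10·log₁₀(3.077e+09) = 94.88 dB.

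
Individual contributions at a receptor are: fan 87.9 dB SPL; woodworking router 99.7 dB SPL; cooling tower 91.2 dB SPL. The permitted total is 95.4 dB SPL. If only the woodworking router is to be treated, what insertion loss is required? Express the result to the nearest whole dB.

8 dB

Fixed contribution from the other sources: Σ 10^(L/10) = 10^(87.9/10) + 10^(91.2/10) = 1.935e+09 (92.87 dB SPL).
To meet 95.4 dB SPL overall, the treated woodworking router may contribute at most 10^(95.4/10) − 1.935e+09 = 1.533e+09, i.e. 91.85 dB SPL.
Required insertion loss = 99.7 − 91.85 = 7.85 dB.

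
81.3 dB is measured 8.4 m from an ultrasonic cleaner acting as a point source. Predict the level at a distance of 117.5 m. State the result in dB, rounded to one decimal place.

58.4 dB

Spherical spreading from a point source gives a 20·log₁₀(r₂/r₁) drop.
L₂ = 81.3 − 20·log₁₀(117.5/8.4) = 81.3 − 22.915 = 58.38 dB.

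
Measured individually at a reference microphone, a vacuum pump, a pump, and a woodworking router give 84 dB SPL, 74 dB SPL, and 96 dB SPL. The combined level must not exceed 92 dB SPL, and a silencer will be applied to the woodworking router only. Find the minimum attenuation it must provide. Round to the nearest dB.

5 dB

Fixed contribution from the other sources: Σ 10^(L/10) = 10^(84/10) + 10^(74/10) = 2.763e+08 (84.41 dB SPL).
To meet 92 dB SPL overall, the treated woodworking router may contribute at most 10^(92/10) − 2.763e+08 = 1.309e+09, i.e. 91.17 dB SPL.
Required insertion loss = 96 − 91.17 = 4.83 dB.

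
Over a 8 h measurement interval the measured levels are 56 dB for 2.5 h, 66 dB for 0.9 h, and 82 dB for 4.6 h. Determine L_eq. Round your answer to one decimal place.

The energy average is taken in the linear domain: L_eq = 10·log₁₀[(Σ tᵢ·10^(Lᵢ/10))/T], T = 8 h.
Σ tᵢ·10^(Lᵢ/10) = 2.5·10^(56/10) + 0.9·10^(66/10) + 4.6·10^(82/10) = 7.336e+08.
L_eq = 10·log₁₀(7.336e+08/8) = 79.62 dB.

79.6 dB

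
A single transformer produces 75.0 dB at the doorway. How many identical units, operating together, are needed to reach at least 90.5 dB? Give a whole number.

Need L₁ + 10·log₁₀ N ≥ 90.5, i.e. log₁₀ N ≥ 1.55.
N ≥ 10^(15.5/10) = 35.481, so N = 36.

36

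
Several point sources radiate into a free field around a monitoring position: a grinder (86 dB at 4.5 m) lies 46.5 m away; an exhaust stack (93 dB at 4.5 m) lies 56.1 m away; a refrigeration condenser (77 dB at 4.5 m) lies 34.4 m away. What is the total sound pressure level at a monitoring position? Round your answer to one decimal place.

72.4 dB

First find each source's level at the receiver (point-source: −20·log₁₀(r/r_ref)), then combine on an intensity basis.
grinder: 86 − 20·log₁₀(46.5/4.5) = 86 − 20.28 = 65.72 dB.
exhaust stack: 93 − 20·log₁₀(56.1/4.5) = 93 − 21.92 = 71.08 dB.
refrigeration condenser: 77 − 20·log₁₀(34.4/4.5) = 77 − 17.67 = 59.33 dB.
Σ 10^(L/10) = 1.742e+07 → L_total = 10·log₁₀(1.742e+07) = 72.41 dB.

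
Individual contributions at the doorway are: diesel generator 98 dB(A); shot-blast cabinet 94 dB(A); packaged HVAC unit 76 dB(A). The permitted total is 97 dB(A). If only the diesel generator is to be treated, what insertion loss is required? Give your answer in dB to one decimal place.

Fixed contribution from the other sources: Σ 10^(L/10) = 10^(94/10) + 10^(76/10) = 2.552e+09 (94.07 dB(A)).
The limit corresponds to 10^(97/10) = 5.012e+09; subtracting the fixed part leaves 2.460e+09 for the diesel generator, i.e. 93.91 dB(A).
So the diesel generator must be reduced from 98 to 93.91 dB(A): IL = 4.09 dB.

4.1 dB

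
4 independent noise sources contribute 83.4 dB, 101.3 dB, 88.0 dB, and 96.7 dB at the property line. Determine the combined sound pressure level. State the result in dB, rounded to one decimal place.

For uncorrelated sources the intensities add, so convert each level to linear form, sum, and take 10·log₁₀ of the total.
Σ 10^(L/10) = 10^(83.4/10) + 10^(101.3/10) + 10^(88.0/10) + 10^(96.7/10) = 1.902e+10.
L_total = 10·log₁₀(1.902e+10) = 102.79 dB.

102.8 dB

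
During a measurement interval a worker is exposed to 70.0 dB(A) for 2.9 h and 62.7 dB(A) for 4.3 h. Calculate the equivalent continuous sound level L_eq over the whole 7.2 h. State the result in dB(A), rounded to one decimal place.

L_eq = 10·log₁₀[(1/T)·Σ tᵢ·10^(Lᵢ/10)] with T = 7.2 h.
Σ tᵢ·10^(Lᵢ/10) = 2.9·10^(70.0/10) + 4.3·10^(62.7/10) = 3.701e+07.
L_eq = 10·log₁₀(3.701e+07/7.2) = 67.11 dB(A).

67.1 dB(A)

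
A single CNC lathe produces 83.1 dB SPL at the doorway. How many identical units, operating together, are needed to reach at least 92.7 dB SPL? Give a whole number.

10

N identical sources give L₁ + 10·log₁₀ N, so require 10·log₁₀ N ≥ 92.7 − 83.1 = 9.6 dB.
N ≥ 10^(9.6/10) = 9.120, so N = 10.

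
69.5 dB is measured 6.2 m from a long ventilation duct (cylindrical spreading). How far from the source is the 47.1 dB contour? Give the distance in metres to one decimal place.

1077.4 m

The 22.4 dB drop corresponds to a distance ratio of 10^(22.4/10) for a line source.
r₂ = 6.2·10^((69.5−47.1)/10) = 6.2·10^(22.4/10) = 1077.44 m.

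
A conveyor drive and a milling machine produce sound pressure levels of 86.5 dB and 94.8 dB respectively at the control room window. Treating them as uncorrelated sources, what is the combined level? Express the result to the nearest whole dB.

Incoherent sources combine by intensity addition: L_total = 10·log₁₀(Σ 10^(L_i/10)).
Σ 10^(L/10) = 10^(86.5/10) + 10^(94.8/10) = 3.467e+09.
L_total = 10·log₁₀(3.467e+09) = 95.40 dB.

95 dB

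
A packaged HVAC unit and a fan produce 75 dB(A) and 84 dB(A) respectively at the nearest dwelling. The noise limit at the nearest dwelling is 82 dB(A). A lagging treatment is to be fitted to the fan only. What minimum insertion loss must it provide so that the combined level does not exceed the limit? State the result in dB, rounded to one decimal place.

3.0 dB

The untreated sources together contribute 10^(75/10) = 3.162e+07, i.e. 75.00 dB(A).
The limit corresponds to 10^(82/10) = 1.585e+08; subtracting the fixed part leaves 1.269e+08 for the fan, i.e. 81.03 dB(A).
So the fan must be reduced from 84 to 81.03 dB(A): IL = 2.97 dB.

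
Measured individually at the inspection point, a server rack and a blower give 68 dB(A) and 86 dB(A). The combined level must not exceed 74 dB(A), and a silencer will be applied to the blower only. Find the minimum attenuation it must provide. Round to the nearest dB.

Everything except the blower sums to 10^(68/10) = 6.310e+06 in linear terms, 68.00 dB(A).
The limit corresponds to 10^(74/10) = 2.512e+07; subtracting the fixed part leaves 1.881e+07 for the blower, i.e. 72.74 dB(A).
So the blower must be reduced from 86 to 72.74 dB(A): IL = 13.26 dB.

13 dB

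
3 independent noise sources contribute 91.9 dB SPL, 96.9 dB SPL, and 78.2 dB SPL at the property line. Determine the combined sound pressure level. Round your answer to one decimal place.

98.1 dB SPL

For uncorrelated sources the intensities add, so convert each level to linear form, sum, and take 10·log₁₀ of the total.
Σ 10^(L/10) = 10^(91.9/10) + 10^(96.9/10) + 10^(78.2/10) = 6.513e+09.
L_total = 10·log₁₀(6.513e+09) = 98.14 dB SPL.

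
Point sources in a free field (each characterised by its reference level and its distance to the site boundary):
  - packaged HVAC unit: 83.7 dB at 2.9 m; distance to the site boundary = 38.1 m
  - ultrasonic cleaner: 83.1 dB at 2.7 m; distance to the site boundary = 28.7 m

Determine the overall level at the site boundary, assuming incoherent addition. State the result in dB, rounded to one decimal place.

65.0 dB

Apply inverse-square spreading to bring every level to the receiver, then sum 10^(L/10).
packaged HVAC unit: 83.7 − 20·log₁₀(38.1/2.9) = 83.7 − 22.37 = 61.33 dB.
ultrasonic cleaner: 83.1 − 20·log₁₀(28.7/2.7) = 83.1 − 20.53 = 62.57 dB.
Σ 10^(L/10) = 3.165e+06 → L_total = 10·log₁₀(3.165e+06) = 65.00 dB.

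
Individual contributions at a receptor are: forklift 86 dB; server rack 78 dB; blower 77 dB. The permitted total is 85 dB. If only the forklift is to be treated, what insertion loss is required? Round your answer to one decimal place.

2.9 dB

Fixed contribution from the other sources: Σ 10^(L/10) = 10^(78/10) + 10^(77/10) = 1.132e+08 (80.54 dB).
To meet 85 dB overall, the treated forklift may contribute at most 10^(85/10) − 1.132e+08 = 2.030e+08, i.e. 83.08 dB.
So the forklift must be reduced from 86 to 83.08 dB: IL = 2.92 dB.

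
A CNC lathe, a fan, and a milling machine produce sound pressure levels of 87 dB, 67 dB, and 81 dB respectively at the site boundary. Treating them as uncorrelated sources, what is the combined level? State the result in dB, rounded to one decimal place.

88.0 dB

For uncorrelated sources the intensities add, so convert each level to linear form, sum, and take 10·log₁₀ of the total.
Σ 10^(L/10) = 10^(87/10) + 10^(67/10) + 10^(81/10) = 6.321e+08.
L_total = 10·log₁₀(6.321e+08) = 88.01 dB.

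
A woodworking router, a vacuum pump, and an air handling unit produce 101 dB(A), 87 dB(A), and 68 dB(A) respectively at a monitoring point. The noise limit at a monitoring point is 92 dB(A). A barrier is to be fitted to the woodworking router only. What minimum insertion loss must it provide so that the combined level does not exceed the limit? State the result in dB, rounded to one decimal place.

Everything except the woodworking router sums to 10^(87/10) + 10^(68/10) = 5.075e+08 in linear terms, 87.05 dB(A).
To meet 92 dB(A) overall, the treated woodworking router may contribute at most 10^(92/10) − 5.075e+08 = 1.077e+09, i.e. 90.32 dB(A).
Required insertion loss = 101 − 90.32 = 10.68 dB.

10.7 dB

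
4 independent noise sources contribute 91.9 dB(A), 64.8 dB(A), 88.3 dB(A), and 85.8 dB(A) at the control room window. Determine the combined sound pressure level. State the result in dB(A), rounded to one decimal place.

Incoherent sources combine by intensity addition: L_total = 10·log₁₀(Σ 10^(L_i/10)).
Σ 10^(L/10) = 10^(91.9/10) + 10^(64.8/10) + 10^(88.3/10) + 10^(85.8/10) = 2.608e+09.
L_total = 10·log₁₀(2.608e+09) = 94.16 dB(A).

94.2 dB(A)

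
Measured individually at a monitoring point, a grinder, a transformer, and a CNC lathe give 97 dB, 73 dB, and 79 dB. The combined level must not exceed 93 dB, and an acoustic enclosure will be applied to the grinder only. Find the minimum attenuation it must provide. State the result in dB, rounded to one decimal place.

The untreated sources together contribute 10^(73/10) + 10^(79/10) = 9.939e+07, i.e. 79.97 dB.
To meet 93 dB overall, the treated grinder may contribute at most 10^(93/10) − 9.939e+07 = 1.896e+09, i.e. 92.78 dB.
So the grinder must be reduced from 97 to 92.78 dB: IL = 4.22 dB.

4.2 dB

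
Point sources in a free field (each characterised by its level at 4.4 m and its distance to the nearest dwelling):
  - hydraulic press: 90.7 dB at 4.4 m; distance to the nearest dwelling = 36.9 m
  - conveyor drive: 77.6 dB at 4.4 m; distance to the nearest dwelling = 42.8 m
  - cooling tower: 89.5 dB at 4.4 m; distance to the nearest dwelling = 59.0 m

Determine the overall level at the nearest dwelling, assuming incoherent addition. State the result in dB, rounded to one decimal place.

73.5 dB

First find each source's level at the receiver (point-source: −20·log₁₀(r/r_ref)), then combine on an intensity basis.
hydraulic press: 90.7 − 20·log₁₀(36.9/4.4) = 90.7 − 18.47 = 72.23 dB.
conveyor drive: 77.6 − 20·log₁₀(42.8/4.4) = 77.6 − 19.76 = 57.84 dB.
cooling tower: 89.5 − 20·log₁₀(59.0/4.4) = 89.5 − 22.55 = 66.95 dB.
Σ 10^(L/10) = 2.227e+07 → L_total = 10·log₁₀(2.227e+07) = 73.48 dB.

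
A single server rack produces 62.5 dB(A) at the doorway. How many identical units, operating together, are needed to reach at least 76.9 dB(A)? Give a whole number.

28

Need L₁ + 10·log₁₀ N ≥ 76.9, i.e. log₁₀ N ≥ 1.44.
N ≥ 10^(14.4/10) = 27.542, so N = 28.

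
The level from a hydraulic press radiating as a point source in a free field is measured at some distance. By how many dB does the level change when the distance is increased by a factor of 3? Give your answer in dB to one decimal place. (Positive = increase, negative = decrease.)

With spherical spreading the level changes by −20·log₁₀(r₂/r₁).
ΔL = −20·log₁₀(3) = -9.54 dB.

-9.5 dB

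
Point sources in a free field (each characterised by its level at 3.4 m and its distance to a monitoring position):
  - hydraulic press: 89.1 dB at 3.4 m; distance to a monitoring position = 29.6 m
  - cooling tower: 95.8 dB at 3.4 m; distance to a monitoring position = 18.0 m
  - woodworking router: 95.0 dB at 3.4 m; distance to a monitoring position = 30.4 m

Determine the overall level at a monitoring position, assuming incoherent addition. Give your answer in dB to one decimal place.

82.7 dB

First find each source's level at the receiver (point-source: −20·log₁₀(r/r_ref)), then combine on an intensity basis.
hydraulic press: 89.1 − 20·log₁₀(29.6/3.4) = 89.1 − 18.80 = 70.30 dB.
cooling tower: 95.8 − 20·log₁₀(18.0/3.4) = 95.8 − 14.48 = 81.32 dB.
woodworking router: 95.0 − 20·log₁₀(30.4/3.4) = 95.0 − 19.03 = 75.97 dB.
Σ 10^(L/10) = 1.859e+08 → L_total = 10·log₁₀(1.859e+08) = 82.69 dB.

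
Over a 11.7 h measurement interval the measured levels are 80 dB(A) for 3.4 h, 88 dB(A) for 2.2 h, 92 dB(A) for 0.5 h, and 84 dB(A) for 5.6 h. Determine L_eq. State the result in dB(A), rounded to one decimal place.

The energy average is taken in the linear domain: L_eq = 10·log₁₀[(Σ tᵢ·10^(Lᵢ/10))/T], T = 11.7 h.
Σ tᵢ·10^(Lᵢ/10) = 3.4·10^(80/10) + 2.2·10^(88/10) + 0.5·10^(92/10) + 5.6·10^(84/10) = 3.927e+09.
L_eq = 10·log₁₀(3.927e+09/11.7) = 85.26 dB(A).

85.3 dB(A)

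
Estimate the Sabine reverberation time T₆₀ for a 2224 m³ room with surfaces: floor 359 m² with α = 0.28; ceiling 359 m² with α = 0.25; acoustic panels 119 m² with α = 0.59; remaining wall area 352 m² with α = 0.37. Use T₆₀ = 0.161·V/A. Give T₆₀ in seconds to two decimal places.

Summing Sᵢαᵢ: 359·0.28 + 359·0.25 + 119·0.59 + 352·0.37 = 390.72 m².
T₆₀ = 0.161 × 2224 / 390.72 = 0.916 s.

0.92 s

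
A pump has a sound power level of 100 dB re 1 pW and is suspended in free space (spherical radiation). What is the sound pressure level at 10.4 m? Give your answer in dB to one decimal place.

68.7 dB

The power spreads over a sphere of area 4π·r², so L_p = L_w − 10·log₁₀(4π·r²).
4π·r² = 1359 m², 10·log₁₀ of that is 31.333 dB.
L_p = 100 − 31.333 = 68.67 dB.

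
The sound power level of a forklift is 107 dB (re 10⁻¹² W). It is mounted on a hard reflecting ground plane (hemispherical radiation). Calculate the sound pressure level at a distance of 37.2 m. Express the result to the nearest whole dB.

Free-field hemispherical radiation: L_p = L_w − 10·log₁₀(2π·r²), r = 37.2 m.
2π·r² = 8695 m², 10·log₁₀ of that is 39.393 dB.
L_p = 107 − 39.393 = 67.61 dB.

68 dB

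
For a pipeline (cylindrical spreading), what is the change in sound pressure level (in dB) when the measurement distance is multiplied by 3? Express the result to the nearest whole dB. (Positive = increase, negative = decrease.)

-5 dB

With cylindrical spreading the level changes by −10·log₁₀(r₂/r₁).
ΔL = −10·log₁₀(3) = -4.77 dB.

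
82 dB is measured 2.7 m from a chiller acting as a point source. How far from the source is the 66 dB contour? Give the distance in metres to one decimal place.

17.0 m

Point-source spreading drops the level by 20·log₁₀(r₂/r₁); inverting, r₂/r₁ = 10^(ΔL/20).
r₂ = 2.7·10^((82−66)/20) = 2.7·10^(16.0/20) = 17.04 m.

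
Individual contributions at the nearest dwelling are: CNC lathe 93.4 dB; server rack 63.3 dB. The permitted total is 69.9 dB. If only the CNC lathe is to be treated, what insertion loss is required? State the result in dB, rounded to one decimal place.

24.6 dB

The untreated sources together contribute 10^(63.3/10) = 2.138e+06, i.e. 63.30 dB.
To meet 69.9 dB overall, the treated CNC lathe may contribute at most 10^(69.9/10) − 2.138e+06 = 7.634e+06, i.e. 68.83 dB.
So the CNC lathe must be reduced from 93.4 to 68.83 dB: IL = 24.57 dB.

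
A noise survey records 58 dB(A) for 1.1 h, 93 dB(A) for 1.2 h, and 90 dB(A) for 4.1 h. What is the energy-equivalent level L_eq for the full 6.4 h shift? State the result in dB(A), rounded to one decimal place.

90.1 dB(A)

L_eq = 10·log₁₀[(1/T)·Σ tᵢ·10^(Lᵢ/10)] with T = 6.4 h.
Σ tᵢ·10^(Lᵢ/10) = 1.1·10^(58/10) + 1.2·10^(93/10) + 4.1·10^(90/10) = 6.495e+09.
L_eq = 10·log₁₀(6.495e+09/6.4) = 90.06 dB(A).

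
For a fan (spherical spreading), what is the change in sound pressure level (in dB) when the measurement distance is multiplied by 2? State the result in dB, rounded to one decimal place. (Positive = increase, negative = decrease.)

-6.0 dB

Point-source spreading: ΔL = −20·log₁₀(r₂/r₁).
ΔL = −20·log₁₀(2) = -6.02 dB.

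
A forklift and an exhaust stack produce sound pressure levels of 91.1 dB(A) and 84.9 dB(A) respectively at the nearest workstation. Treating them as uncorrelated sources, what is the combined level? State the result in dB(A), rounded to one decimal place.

Incoherent sources combine by intensity addition: L_total = 10·log₁₀(Σ 10^(L_i/10)).
Σ 10^(L/10) = 10^(91.1/10) + 10^(84.9/10) = 1.597e+09.
L_total = 10·log₁₀(1.597e+09) = 92.03 dB(A).

92.0 dB(A)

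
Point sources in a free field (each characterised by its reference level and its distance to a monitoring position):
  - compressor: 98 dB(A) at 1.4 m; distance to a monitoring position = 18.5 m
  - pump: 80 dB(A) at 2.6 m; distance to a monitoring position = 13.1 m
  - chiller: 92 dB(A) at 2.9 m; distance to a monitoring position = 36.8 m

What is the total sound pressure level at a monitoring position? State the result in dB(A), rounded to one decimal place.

77.0 dB(A)

First find each source's level at the receiver (point-source: −20·log₁₀(r/r_ref)), then combine on an intensity basis.
compressor: 98 − 20·log₁₀(18.5/1.4) = 98 − 22.42 = 75.58 dB(A).
pump: 80 − 20·log₁₀(13.1/2.6) = 80 − 14.05 = 65.95 dB(A).
chiller: 92 − 20·log₁₀(36.8/2.9) = 92 − 22.07 = 69.93 dB(A).
Σ 10^(L/10) = 4.992e+07 → L_total = 10·log₁₀(4.992e+07) = 76.98 dB(A).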